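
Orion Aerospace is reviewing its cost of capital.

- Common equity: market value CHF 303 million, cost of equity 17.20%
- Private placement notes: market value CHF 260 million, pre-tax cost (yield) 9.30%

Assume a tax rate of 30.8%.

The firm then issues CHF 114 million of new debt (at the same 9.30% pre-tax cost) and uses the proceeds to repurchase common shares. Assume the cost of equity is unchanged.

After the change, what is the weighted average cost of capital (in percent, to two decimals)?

After the change:
Total capital V = 189 + 374 = 563.
Equity: weight = 189/563 = 0.3357; cost = 17.2%.
Private placement notes: weight = 374/563 = 0.6643; after-tax cost = 9.3% × (1 − 30.8%) = 6.4356%.
WACC = 0.3357 × 17.2000% + 0.6643 × 6.4356% = 10.0492%.

10.05%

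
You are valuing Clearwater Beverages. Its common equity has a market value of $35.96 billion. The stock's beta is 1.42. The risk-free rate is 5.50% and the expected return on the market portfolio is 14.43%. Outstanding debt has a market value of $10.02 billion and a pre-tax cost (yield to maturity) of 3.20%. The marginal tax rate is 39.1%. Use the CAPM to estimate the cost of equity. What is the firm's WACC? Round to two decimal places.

Market risk premium = 14.43% − 5.5% = 8.93%.
Cost of equity via CAPM: Re = 5.5% + 1.42 × 8.93% = 18.1806%.
Total capital V = 35.96 + 10.02 = 45.98.
Equity: weight = 35.96/45.98 = 0.7821; cost = 18.1806%.
Debt: weight = 10.02/45.98 = 0.2179; after-tax cost = 3.2% × (1 − 39.1%) = 1.9488%.
WACC = 0.7821 × 18.1806% + 0.2179 × 1.9488% = 14.6434%.

14.64%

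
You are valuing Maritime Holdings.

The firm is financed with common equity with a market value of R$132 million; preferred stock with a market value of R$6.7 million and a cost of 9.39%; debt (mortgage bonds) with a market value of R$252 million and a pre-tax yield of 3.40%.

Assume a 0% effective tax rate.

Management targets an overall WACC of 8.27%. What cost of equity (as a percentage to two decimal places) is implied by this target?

17.51%

Total capital V = 132 + 6.7 + 252 = 390.7.
Equity weight = 132/390.7 = 0.3379.
Preferred weight = 6.7/390.7 = 0.0171.
Mortgage bonds weight = 252/390.7 = 0.6450.
Debt contribution = 0.6450 × 3.4% × (1 − 0%) = 2.1930%.
Preferred contribution = 0.0171 × 9.39% = 0.1610%.
Required equity contribution = 8.27% − 2.3540% = 5.9160%.
Re = 5.9160% / 0.3379 = 17.5104%.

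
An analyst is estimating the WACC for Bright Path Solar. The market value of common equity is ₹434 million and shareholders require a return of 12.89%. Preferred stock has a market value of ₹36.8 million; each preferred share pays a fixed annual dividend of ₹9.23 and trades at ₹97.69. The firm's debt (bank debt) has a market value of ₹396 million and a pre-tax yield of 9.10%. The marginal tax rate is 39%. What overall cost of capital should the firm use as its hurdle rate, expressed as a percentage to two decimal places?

Cost of preferred: Rp = 9.23 / 97.69 = 9.4483%.
Total capital V = 434 + 36.8 + 396 = 866.8.
Equity: weight = 434/866.8 = 0.5007; cost = 12.89%.
Preferred: weight = 36.8/866.8 = 0.0425; cost = 9.4483%.
Bank debt: weight = 396/866.8 = 0.4569; after-tax cost = 9.1% × (1 − 39%) = 5.5510%.
WACC = 0.5007 × 12.8900% + 0.0425 × 9.4483% + 0.4569 × 5.5510% = 9.3910%.

9.39%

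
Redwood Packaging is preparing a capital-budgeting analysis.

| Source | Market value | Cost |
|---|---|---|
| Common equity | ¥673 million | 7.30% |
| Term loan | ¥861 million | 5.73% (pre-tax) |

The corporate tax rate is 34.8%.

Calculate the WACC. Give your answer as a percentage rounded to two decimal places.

5.30%

Total capital V = 673 + 861 = 1534.
Equity: weight = 673/1534 = 0.4387; cost = 7.3%.
Term loan: weight = 861/1534 = 0.5613; after-tax cost = 5.73% × (1 − 34.8%) = 3.7360%.
WACC = 0.4387 × 7.3000% + 0.5613 × 3.7360% = 5.2996%.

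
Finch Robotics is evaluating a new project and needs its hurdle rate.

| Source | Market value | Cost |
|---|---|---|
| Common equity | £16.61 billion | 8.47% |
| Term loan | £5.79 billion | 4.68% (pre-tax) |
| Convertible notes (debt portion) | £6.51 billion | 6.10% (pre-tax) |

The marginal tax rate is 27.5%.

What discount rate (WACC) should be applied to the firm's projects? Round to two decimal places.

6.54%

Total capital V = 16.61 + 5.79 + 6.51 = 28.91.
Equity: weight = 16.61/28.91 = 0.5745; cost = 8.47%.
Term loan: weight = 5.79/28.91 = 0.2003; after-tax cost = 4.68% × (1 − 27.5%) = 3.3930%.
Convertible notes (debt portion): weight = 6.51/28.91 = 0.2252; after-tax cost = 6.1% × (1 − 27.5%) = 4.4225%.
WACC = 0.5745 × 8.4700% + 0.2003 × 3.3930% + 0.2252 × 4.4225% = 6.5418%.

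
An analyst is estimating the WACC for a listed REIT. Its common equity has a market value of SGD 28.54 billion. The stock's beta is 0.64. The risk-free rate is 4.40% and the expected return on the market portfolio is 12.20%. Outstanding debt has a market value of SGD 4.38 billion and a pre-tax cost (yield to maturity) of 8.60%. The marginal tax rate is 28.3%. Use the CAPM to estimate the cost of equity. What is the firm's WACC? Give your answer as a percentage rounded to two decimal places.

Market risk premium = 12.2% − 4.4% = 7.8%.
Cost of equity via CAPM: Re = 4.4% + 0.64 × 7.8% = 9.3920%.
Total capital V = 28.54 + 4.38 = 32.92.
Equity: weight = 28.54/32.92 = 0.8670; cost = 9.392%.
Debt: weight = 4.38/32.92 = 0.1330; after-tax cost = 8.6% × (1 − 28.3%) = 6.1662%.
WACC = 0.8670 × 9.3920% + 0.1330 × 6.1662% = 8.9628%.

8.96%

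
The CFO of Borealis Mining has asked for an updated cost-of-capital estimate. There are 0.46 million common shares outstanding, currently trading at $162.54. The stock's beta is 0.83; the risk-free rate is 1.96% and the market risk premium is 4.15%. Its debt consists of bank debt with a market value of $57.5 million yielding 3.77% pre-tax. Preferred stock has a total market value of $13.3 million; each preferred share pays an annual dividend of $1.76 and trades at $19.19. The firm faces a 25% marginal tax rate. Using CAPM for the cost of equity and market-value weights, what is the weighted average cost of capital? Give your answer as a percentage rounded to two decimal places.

Cost of equity via CAPM: Re = 1.96% + 0.83 × 4.15% = 5.4045%.
Cost of preferred: Rp = 1.76 / 19.19 = 9.1714%.
Market value of equity E = 162.54 × 0.46m = 74.7684m.
Total capital V = 74.7684 + 13.3 + 57.5 = 145.5684.
Equity: weight = 74.7684/145.5684 = 0.5136; cost = 5.4045%.
Preferred: weight = 13.3/145.5684 = 0.0914; cost = 9.1714%.
Bank debt: weight = 57.5/145.5684 = 0.3950; after-tax cost = 3.77% × (1 − 25%) = 2.8275%.
WACC = 0.5136 × 5.4045% + 0.0914 × 9.1714% + 0.3950 × 2.8275% = 4.7307%.

4.73%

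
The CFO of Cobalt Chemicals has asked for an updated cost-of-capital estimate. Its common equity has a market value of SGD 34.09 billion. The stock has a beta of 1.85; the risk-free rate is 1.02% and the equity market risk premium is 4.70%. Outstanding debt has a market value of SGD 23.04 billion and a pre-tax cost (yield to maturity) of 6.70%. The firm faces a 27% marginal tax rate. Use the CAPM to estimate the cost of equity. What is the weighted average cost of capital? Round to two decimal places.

Cost of equity via CAPM: Re = 1.02% + 1.85 × 4.7% = 9.7150%.
Total capital V = 34.09 + 23.04 = 57.13.
Equity: weight = 34.09/57.13 = 0.5967; cost = 9.715%.
Debt: weight = 23.04/57.13 = 0.4033; after-tax cost = 6.7% × (1 − 27%) = 4.8910%.
WACC = 0.5967 × 9.7150% + 0.4033 × 4.8910% = 7.7695%.

7.77%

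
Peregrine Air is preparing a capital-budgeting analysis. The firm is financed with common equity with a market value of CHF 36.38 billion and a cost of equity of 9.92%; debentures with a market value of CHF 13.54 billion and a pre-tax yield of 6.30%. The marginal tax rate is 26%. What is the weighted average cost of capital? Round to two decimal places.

Total capital V = 36.38 + 13.54 = 49.92.
Equity: weight = 36.38/49.92 = 0.7288; cost = 9.92%.
Debentures: weight = 13.54/49.92 = 0.2712; after-tax cost = 6.3% × (1 − 26%) = 4.6620%.
WACC = 0.7288 × 9.9200% + 0.2712 × 4.6620% = 8.4939%.

8.49%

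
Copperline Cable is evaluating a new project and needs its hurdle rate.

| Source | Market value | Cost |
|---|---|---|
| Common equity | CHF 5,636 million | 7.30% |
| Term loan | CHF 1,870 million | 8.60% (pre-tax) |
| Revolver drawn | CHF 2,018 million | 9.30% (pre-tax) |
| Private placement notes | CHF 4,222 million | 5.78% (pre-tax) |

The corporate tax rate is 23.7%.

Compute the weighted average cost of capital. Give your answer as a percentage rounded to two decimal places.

6.28%

Total capital V = 5636 + 1870 + 2018 + 4222 = 13746.
Equity: weight = 5636/13746 = 0.4100; cost = 7.3%.
Term loan: weight = 1870/13746 = 0.1360; after-tax cost = 8.6% × (1 − 23.7%) = 6.5618%.
Revolver drawn: weight = 2018/13746 = 0.1468; after-tax cost = 9.3% × (1 − 23.7%) = 7.0959%.
Private placement notes: weight = 4222/13746 = 0.3071; after-tax cost = 5.78% × (1 − 23.7%) = 4.4101%.
WACC = 0.4100 × 7.3000% + 0.1360 × 6.5618% + 0.1468 × 7.0959% + 0.3071 × 4.4101% = 6.2820%.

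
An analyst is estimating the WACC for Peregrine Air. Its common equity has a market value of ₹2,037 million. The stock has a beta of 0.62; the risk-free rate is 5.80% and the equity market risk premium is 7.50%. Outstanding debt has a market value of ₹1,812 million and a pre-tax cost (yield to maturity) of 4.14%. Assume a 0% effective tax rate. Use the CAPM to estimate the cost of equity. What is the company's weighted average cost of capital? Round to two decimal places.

7.48%

Cost of equity via CAPM: Re = 5.8% + 0.62 × 7.5% = 10.4500%.
Total capital V = 2037 + 1812 = 3849.
Equity: weight = 2037/3849 = 0.5292; cost = 10.45%.
Debt: weight = 1812/3849 = 0.4708; after-tax cost = 4.14% × (1 − 0%) = 4.1400%.
WACC = 0.5292 × 10.4500% + 0.4708 × 4.1400% = 7.4794%.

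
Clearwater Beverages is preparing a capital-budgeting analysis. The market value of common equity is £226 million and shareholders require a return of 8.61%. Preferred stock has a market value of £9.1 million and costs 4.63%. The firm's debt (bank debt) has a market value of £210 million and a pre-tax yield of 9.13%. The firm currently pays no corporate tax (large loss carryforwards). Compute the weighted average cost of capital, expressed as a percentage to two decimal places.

Total capital V = 226 + 9.1 + 210 = 445.1.
Equity: weight = 226/445.1 = 0.5078; cost = 8.61%.
Preferred: weight = 9.1/445.1 = 0.0204; cost = 4.63%.
Bank debt: weight = 210/445.1 = 0.4718; after-tax cost = 9.13% × (1 − 0%) = 9.1300%.
WACC = 0.5078 × 8.6100% + 0.0204 × 4.6300% + 0.4718 × 9.1300% = 8.7740%.

8.77%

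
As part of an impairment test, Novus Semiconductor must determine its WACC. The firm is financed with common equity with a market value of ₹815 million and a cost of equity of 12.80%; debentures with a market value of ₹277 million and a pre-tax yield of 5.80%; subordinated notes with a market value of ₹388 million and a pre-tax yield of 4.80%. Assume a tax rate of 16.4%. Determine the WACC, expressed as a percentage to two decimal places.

9.01%

Total capital V = 815 + 277 + 388 = 1480.
Equity: weight = 815/1480 = 0.5507; cost = 12.8%.
Debentures: weight = 277/1480 = 0.1872; after-tax cost = 5.8% × (1 − 16.4%) = 4.8488%.
Subordinated notes: weight = 388/1480 = 0.2622; after-tax cost = 4.8% × (1 − 16.4%) = 4.0128%.
WACC = 0.5507 × 12.8000% + 0.1872 × 4.8488% + 0.2622 × 4.0128% = 9.0082%.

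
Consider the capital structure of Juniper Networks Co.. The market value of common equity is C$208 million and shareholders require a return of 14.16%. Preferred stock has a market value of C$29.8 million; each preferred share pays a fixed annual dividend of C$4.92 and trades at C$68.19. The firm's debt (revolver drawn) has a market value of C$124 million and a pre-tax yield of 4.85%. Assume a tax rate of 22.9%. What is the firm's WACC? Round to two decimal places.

Cost of preferred: Rp = 4.92 / 68.19 = 7.2151%.
Total capital V = 208 + 29.8 + 124 = 361.8.
Equity: weight = 208/361.8 = 0.5749; cost = 14.16%.
Preferred: weight = 29.8/361.8 = 0.0824; cost = 7.2151%.
Revolver drawn: weight = 124/361.8 = 0.3427; after-tax cost = 4.85% × (1 − 22.9%) = 3.7393%.
WACC = 0.5749 × 14.1600% + 0.0824 × 7.2151% + 0.3427 × 3.7393% = 10.0165%.

10.02%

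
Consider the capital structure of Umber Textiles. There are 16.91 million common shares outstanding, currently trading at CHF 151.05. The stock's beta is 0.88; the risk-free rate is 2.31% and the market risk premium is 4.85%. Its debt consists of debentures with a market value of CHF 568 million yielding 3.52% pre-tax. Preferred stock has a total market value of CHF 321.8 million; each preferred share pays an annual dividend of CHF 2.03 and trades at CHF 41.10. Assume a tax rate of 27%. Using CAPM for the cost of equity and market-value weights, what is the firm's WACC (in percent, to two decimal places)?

5.76%

Cost of equity via CAPM: Re = 2.31% + 0.88 × 4.85% = 6.5780%.
Cost of preferred: Rp = 2.03 / 41.1 = 4.9392%.
Market value of equity E = 151.05 × 16.91m = 2554.2555m.
Total capital V = 2554.2555 + 321.8 + 568 = 3444.0555.
Equity: weight = 2554.2555/3444.0555 = 0.7416; cost = 6.578%.
Preferred: weight = 321.8/3444.0555 = 0.0934; cost = 4.9392%.
Debentures: weight = 568/3444.0555 = 0.1649; after-tax cost = 3.52% × (1 − 27%) = 2.5696%.
WACC = 0.7416 × 6.5780% + 0.0934 × 4.9392% + 0.1649 × 2.5696% = 5.7638%.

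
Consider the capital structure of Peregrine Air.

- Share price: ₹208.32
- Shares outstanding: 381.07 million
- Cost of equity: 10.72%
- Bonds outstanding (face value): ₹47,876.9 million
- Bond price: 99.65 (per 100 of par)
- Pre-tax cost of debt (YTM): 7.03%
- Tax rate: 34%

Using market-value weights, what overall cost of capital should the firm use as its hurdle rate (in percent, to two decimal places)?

Market value of equity E = 208.32 × 381.07m = 79384.5024m. Market value of debt D = 47876.9m × 99.65/100 = 47709.33085m.
Total capital V = 79384.5024 + 47709.33085 = 127093.83325.
Equity: weight = 79384.5024/127093.83325 = 0.6246; cost = 10.72%.
Bonds outstanding: weight = 47709.33085/127093.83325 = 0.3754; after-tax cost = 7.03% × (1 − 34%) = 4.6398%.
WACC = 0.6246 × 10.7200% + 0.3754 × 4.6398% = 8.4376%.

8.44%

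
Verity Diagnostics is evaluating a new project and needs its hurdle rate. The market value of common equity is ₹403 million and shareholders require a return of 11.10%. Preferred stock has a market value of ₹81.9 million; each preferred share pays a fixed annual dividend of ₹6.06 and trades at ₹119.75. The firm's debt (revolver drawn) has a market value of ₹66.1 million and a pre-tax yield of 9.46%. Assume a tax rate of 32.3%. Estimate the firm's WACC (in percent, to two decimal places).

Cost of preferred: Rp = 6.06 / 119.75 = 5.0605%.
Total capital V = 403 + 81.9 + 66.1 = 551.
Equity: weight = 403/551 = 0.7314; cost = 11.1%.
Preferred: weight = 81.9/551 = 0.1486; cost = 5.0605%.
Revolver drawn: weight = 66.1/551 = 0.1200; after-tax cost = 9.46% × (1 − 32.3%) = 6.4044%.
WACC = 0.7314 × 11.1000% + 0.1486 × 5.0605% + 0.1200 × 6.4044% = 9.6390%.

9.64%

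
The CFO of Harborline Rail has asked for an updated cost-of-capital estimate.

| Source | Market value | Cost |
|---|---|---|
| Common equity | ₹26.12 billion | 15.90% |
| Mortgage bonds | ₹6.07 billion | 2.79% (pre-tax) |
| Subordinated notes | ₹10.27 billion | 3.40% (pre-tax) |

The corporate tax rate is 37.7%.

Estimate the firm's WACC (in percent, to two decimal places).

10.54%

Total capital V = 26.12 + 6.07 + 10.27 = 42.46.
Equity: weight = 26.12/42.46 = 0.6152; cost = 15.9%.
Mortgage bonds: weight = 6.07/42.46 = 0.1430; after-tax cost = 2.79% × (1 − 37.7%) = 1.7382%.
Subordinated notes: weight = 10.27/42.46 = 0.2419; after-tax cost = 3.4% × (1 − 37.7%) = 2.1182%.
WACC = 0.6152 × 15.9000% + 0.1430 × 1.7382% + 0.2419 × 2.1182% = 10.5420%.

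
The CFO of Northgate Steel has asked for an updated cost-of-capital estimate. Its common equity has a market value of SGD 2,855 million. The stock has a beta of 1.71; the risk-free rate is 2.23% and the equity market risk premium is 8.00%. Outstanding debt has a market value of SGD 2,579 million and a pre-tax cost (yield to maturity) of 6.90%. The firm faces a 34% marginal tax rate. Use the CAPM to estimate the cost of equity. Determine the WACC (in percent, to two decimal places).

Cost of equity via CAPM: Re = 2.23% + 1.71 × 8.0% = 15.9100%.
Total capital V = 2855 + 2579 = 5434.
Equity: weight = 2855/5434 = 0.5254; cost = 15.91%.
Debt: weight = 2579/5434 = 0.4746; after-tax cost = 6.9% × (1 − 34%) = 4.5540%.
WACC = 0.5254 × 15.9100% + 0.4746 × 4.5540% = 10.5204%.

10.52%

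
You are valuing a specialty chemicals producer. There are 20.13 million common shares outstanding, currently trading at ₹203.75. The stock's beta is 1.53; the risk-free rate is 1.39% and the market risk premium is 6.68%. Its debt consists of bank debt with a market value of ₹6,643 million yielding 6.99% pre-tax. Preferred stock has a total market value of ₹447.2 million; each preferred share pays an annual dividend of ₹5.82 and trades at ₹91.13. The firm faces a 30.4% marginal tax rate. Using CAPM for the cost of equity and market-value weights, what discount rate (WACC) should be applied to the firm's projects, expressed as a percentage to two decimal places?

7.40%

Cost of equity via CAPM: Re = 1.39% + 1.53 × 6.68% = 11.6104%.
Cost of preferred: Rp = 5.82 / 91.13 = 6.3865%.
Market value of equity E = 203.75 × 20.13m = 4101.4875m.
Total capital V = 4101.4875 + 447.2 + 6643 = 11191.6875.
Equity: weight = 4101.4875/11191.6875 = 0.3665; cost = 11.6104%.
Preferred: weight = 447.2/11191.6875 = 0.0400; cost = 6.3865%.
Bank debt: weight = 6643/11191.6875 = 0.5936; after-tax cost = 6.99% × (1 − 30.4%) = 4.8650%.
WACC = 0.3665 × 11.6104% + 0.0400 × 6.3865% + 0.5936 × 4.8650% = 7.3978%.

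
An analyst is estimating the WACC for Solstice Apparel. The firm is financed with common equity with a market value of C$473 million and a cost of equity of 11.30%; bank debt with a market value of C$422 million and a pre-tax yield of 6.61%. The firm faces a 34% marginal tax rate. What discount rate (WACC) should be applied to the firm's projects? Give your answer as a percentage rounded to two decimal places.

8.03%

Total capital V = 473 + 422 = 895.
Equity: weight = 473/895 = 0.5285; cost = 11.3%.
Bank debt: weight = 422/895 = 0.4715; after-tax cost = 6.61% × (1 − 34%) = 4.3626%.
WACC = 0.5285 × 11.3000% + 0.4715 × 4.3626% = 8.0290%.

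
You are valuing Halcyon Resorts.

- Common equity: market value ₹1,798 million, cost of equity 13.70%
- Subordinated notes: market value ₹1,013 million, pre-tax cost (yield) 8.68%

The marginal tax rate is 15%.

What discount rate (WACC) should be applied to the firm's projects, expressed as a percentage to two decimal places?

Total capital V = 1798 + 1013 = 2811.
Equity: weight = 1798/2811 = 0.6396; cost = 13.7%.
Subordinated notes: weight = 1013/2811 = 0.3604; after-tax cost = 8.68% × (1 − 15%) = 7.3780%.
WACC = 0.6396 × 13.7000% + 0.3604 × 7.3780% = 11.4217%.

11.42%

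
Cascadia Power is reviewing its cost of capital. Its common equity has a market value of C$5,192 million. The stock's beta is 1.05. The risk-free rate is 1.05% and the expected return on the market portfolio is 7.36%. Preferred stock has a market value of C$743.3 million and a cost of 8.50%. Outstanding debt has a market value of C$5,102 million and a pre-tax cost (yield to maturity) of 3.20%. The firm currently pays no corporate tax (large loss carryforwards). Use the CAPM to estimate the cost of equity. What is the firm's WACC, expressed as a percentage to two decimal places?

Market risk premium = 7.36% − 1.05% = 6.31%.
Cost of equity via CAPM: Re = 1.05% + 1.05 × 6.31% = 7.6755%.
Total capital V = 5192 + 743.3 + 5102 = 11037.3.
Equity: weight = 5192/11037.3 = 0.4704; cost = 7.6755%.
Preferred: weight = 743.3/11037.3 = 0.0673; cost = 8.5%.
Debt: weight = 5102/11037.3 = 0.4623; after-tax cost = 3.2% × (1 − 0%) = 3.2000%.
WACC = 0.4704 × 7.6755% + 0.0673 × 8.5000% + 0.4623 × 3.2000% = 5.6622%.

5.66%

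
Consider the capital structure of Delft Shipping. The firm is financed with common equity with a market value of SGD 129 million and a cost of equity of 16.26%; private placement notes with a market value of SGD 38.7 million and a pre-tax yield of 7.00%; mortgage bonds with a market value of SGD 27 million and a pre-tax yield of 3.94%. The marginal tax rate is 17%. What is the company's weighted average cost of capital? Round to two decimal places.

Total capital V = 129 + 38.7 + 27 = 194.7.
Equity: weight = 129/194.7 = 0.6626; cost = 16.26%.
Private placement notes: weight = 38.7/194.7 = 0.1988; after-tax cost = 7% × (1 − 17%) = 5.8100%.
Mortgage bonds: weight = 27/194.7 = 0.1387; after-tax cost = 3.94% × (1 − 17%) = 3.2702%.
WACC = 0.6626 × 16.2600% + 0.1988 × 5.8100% + 0.1387 × 3.2702% = 12.3815%.

12.38%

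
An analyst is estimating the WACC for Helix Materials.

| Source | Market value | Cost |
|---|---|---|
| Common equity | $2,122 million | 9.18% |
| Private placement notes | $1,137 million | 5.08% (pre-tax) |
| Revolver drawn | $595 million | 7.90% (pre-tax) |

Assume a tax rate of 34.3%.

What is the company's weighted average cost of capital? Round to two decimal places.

Total capital V = 2122 + 1137 + 595 = 3854.
Equity: weight = 2122/3854 = 0.5506; cost = 9.18%.
Private placement notes: weight = 1137/3854 = 0.2950; after-tax cost = 5.08% × (1 − 34.3%) = 3.3376%.
Revolver drawn: weight = 595/3854 = 0.1544; after-tax cost = 7.9% × (1 − 34.3%) = 5.1903%.
WACC = 0.5506 × 9.1800% + 0.2950 × 3.3376% + 0.1544 × 5.1903% = 6.8404%.

6.84%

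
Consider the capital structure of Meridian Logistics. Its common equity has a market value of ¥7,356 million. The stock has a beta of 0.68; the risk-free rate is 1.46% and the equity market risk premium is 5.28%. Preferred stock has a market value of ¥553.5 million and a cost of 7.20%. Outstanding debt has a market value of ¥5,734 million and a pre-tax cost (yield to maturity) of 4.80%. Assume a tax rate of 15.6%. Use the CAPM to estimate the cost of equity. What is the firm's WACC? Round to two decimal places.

4.72%

Cost of equity via CAPM: Re = 1.46% + 0.68 × 5.28% = 5.0504%.
Total capital V = 7356 + 553.5 + 5734 = 13643.5.
Equity: weight = 7356/13643.5 = 0.5392; cost = 5.0504%.
Preferred: weight = 553.5/13643.5 = 0.0406; cost = 7.2%.
Debt: weight = 5734/13643.5 = 0.4203; after-tax cost = 4.8% × (1 − 15.6%) = 4.0512%.
WACC = 0.5392 × 5.0504% + 0.0406 × 7.2000% + 0.4203 × 4.0512% = 4.7177%.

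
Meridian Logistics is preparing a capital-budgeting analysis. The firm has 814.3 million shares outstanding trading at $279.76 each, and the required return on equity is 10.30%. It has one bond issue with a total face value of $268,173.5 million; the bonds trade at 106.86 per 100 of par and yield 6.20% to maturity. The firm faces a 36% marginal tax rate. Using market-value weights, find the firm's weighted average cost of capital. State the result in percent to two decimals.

Market value of equity E = 279.76 × 814.3m = 227808.568m. Market value of debt D = 268173.5m × 106.86/100 = 286570.2021m.
Total capital V = 227808.568 + 286570.2021 = 514378.7701.
Equity: weight = 227808.568/514378.7701 = 0.4429; cost = 10.3%.
Bonds outstanding: weight = 286570.2021/514378.7701 = 0.5571; after-tax cost = 6.2% × (1 − 36%) = 3.9680%.
WACC = 0.4429 × 10.3000% + 0.5571 × 3.9680% = 6.7723%.

6.77%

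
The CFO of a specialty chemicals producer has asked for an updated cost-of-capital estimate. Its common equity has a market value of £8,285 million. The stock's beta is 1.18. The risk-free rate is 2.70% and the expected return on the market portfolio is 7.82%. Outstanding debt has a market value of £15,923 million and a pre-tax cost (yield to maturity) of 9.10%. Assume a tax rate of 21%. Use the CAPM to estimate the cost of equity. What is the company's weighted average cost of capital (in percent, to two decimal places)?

Market risk premium = 7.82% − 2.7% = 5.12%.
Cost of equity via CAPM: Re = 2.7% + 1.18 × 5.12% = 8.7416%.
Total capital V = 8285 + 15923 = 24208.
Equity: weight = 8285/24208 = 0.3422; cost = 8.7416%.
Debt: weight = 15923/24208 = 0.6578; after-tax cost = 9.1% × (1 − 21%) = 7.1890%.
WACC = 0.3422 × 8.7416% + 0.6578 × 7.1890% = 7.7204%.

7.72%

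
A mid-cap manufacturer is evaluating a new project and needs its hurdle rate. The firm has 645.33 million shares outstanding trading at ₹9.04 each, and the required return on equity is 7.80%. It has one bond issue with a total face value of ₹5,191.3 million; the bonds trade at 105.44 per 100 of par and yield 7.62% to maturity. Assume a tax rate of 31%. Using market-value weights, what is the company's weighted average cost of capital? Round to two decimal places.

6.57%

Market value of equity E = 9.04 × 645.33m = 5833.7832m. Market value of debt D = 5191.3m × 105.44/100 = 5473.70672m.
Total capital V = 5833.7832 + 5473.70672 = 11307.48992.
Equity: weight = 5833.7832/11307.48992 = 0.5159; cost = 7.8%.
Bonds outstanding: weight = 5473.70672/11307.48992 = 0.4841; after-tax cost = 7.62% × (1 − 31%) = 5.2578%.
WACC = 0.5159 × 7.8000% + 0.4841 × 5.2578% = 6.5694%.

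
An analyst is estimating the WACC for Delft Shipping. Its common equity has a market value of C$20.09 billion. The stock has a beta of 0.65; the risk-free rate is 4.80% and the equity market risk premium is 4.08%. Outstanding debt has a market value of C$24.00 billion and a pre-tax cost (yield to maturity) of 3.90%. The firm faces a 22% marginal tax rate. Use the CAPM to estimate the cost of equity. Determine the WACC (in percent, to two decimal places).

5.05%

Cost of equity via CAPM: Re = 4.8% + 0.65 × 4.08% = 7.4520%.
Total capital V = 20.09 + 24 = 44.09.
Equity: weight = 20.09/44.09 = 0.4557; cost = 7.452%.
Debt: weight = 24/44.09 = 0.5443; after-tax cost = 3.9% × (1 − 22%) = 3.0420%.
WACC = 0.4557 × 7.4520% + 0.5443 × 3.0420% = 5.0515%.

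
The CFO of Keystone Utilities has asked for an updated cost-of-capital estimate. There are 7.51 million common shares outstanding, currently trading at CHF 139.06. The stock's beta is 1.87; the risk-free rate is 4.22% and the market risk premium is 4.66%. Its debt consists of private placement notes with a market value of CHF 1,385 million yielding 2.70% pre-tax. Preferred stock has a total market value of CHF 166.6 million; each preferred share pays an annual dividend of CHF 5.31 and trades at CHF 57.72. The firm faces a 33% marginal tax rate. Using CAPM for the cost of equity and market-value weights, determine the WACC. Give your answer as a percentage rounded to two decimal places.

Cost of equity via CAPM: Re = 4.22% + 1.87 × 4.66% = 12.9342%.
Cost of preferred: Rp = 5.31 / 57.72 = 9.1996%.
Market value of equity E = 139.06 × 7.51m = 1044.3406m.
Total capital V = 1044.3406 + 166.6 + 1385 = 2595.9406.
Equity: weight = 1044.3406/2595.9406 = 0.4023; cost = 12.9342%.
Preferred: weight = 166.6/2595.9406 = 0.0642; cost = 9.1996%.
Private placement notes: weight = 1385/2595.9406 = 0.5335; after-tax cost = 2.7% × (1 − 33%) = 1.8090%.
WACC = 0.4023 × 12.9342% + 0.0642 × 9.1996% + 0.5335 × 1.8090% = 6.7589%.

6.76%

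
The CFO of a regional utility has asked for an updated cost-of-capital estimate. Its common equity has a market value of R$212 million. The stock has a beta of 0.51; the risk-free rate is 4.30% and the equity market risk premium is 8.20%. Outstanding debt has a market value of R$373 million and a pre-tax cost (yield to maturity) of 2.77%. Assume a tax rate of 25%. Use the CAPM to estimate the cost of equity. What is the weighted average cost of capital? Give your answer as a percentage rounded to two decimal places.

4.40%

Cost of equity via CAPM: Re = 4.3% + 0.51 × 8.2% = 8.4820%.
Total capital V = 212 + 373 = 585.
Equity: weight = 212/585 = 0.3624; cost = 8.482%.
Debt: weight = 373/585 = 0.6376; after-tax cost = 2.77% × (1 − 25%) = 2.0775%.
WACC = 0.3624 × 8.4820% + 0.6376 × 2.0775% = 4.3984%.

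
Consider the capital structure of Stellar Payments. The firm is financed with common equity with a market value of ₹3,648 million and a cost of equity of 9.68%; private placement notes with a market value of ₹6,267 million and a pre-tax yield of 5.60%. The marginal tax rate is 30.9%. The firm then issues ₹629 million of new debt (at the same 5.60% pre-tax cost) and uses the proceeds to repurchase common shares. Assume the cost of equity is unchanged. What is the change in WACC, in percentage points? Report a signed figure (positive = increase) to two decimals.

Current WACC:
Total capital V = 3648 + 6267 = 9915.
Equity: weight = 3648/9915 = 0.3679; cost = 9.68%.
Private placement notes: weight = 6267/9915 = 0.6321; after-tax cost = 5.6% × (1 − 30.9%) = 3.8696%.
WACC = 0.3679 × 9.6800% + 0.6321 × 3.8696% = 6.0074%.
After the change:
Total capital V = 3019 + 6896 = 9915.
Equity: weight = 3019/9915 = 0.3045; cost = 9.68%.
Private placement notes: weight = 6896/9915 = 0.6955; after-tax cost = 5.6% × (1 − 30.9%) = 3.8696%.
WACC = 0.3045 × 9.6800% + 0.6955 × 3.8696% = 5.6388%.
Change in WACC = 5.6388% − 6.0074% = -0.3686 pp.

-0.37 pp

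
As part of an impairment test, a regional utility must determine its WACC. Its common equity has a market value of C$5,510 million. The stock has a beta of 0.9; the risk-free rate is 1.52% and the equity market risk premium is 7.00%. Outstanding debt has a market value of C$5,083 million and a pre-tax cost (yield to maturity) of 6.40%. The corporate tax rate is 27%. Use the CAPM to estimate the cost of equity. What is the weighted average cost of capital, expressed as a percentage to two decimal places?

6.31%

Cost of equity via CAPM: Re = 1.52% + 0.9 × 7.0% = 7.8200%.
Total capital V = 5510 + 5083 = 10593.
Equity: weight = 5510/10593 = 0.5202; cost = 7.82%.
Debt: weight = 5083/10593 = 0.4798; after-tax cost = 6.4% × (1 − 27%) = 4.6720%.
WACC = 0.5202 × 7.8200% + 0.4798 × 4.6720% = 6.3094%.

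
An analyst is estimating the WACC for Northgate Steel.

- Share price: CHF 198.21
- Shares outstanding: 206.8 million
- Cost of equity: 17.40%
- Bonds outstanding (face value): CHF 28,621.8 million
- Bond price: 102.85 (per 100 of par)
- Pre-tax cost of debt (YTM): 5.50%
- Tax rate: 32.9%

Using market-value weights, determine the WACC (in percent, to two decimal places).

Market value of equity E = 198.21 × 206.8m = 40989.828m. Market value of debt D = 28621.8m × 102.85/100 = 29437.5213m.
Total capital V = 40989.828 + 29437.5213 = 70427.3493.
Equity: weight = 40989.828/70427.3493 = 0.5820; cost = 17.4%.
Bonds outstanding: weight = 29437.5213/70427.3493 = 0.4180; after-tax cost = 5.5% × (1 − 32.9%) = 3.6905%.
WACC = 0.5820 × 17.4000% + 0.4180 × 3.6905% = 11.6696%.

11.67%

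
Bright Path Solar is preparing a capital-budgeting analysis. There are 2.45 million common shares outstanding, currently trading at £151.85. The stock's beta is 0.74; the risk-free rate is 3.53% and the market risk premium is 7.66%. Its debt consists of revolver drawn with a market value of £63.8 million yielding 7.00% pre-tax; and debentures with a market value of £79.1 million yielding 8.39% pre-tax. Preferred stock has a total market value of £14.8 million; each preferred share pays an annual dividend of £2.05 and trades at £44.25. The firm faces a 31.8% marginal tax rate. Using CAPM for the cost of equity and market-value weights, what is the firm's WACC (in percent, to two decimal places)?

Cost of equity via CAPM: Re = 3.53% + 0.74 × 7.66% = 9.1984%.
Cost of preferred: Rp = 2.05 / 44.25 = 4.6328%.
Market value of equity E = 151.85 × 2.45m = 372.0325m.
Total capital V = 372.0325 + 14.8 + 63.8 + 79.1 = 529.7325.
Equity: weight = 372.0325/529.7325 = 0.7023; cost = 9.1984%.
Preferred: weight = 14.8/529.7325 = 0.0279; cost = 4.6328%.
Revolver drawn: weight = 63.8/529.7325 = 0.1204; after-tax cost = 7% × (1 − 31.8%) = 4.7740%.
Debentures: weight = 79.1/529.7325 = 0.1493; after-tax cost = 8.39% × (1 − 31.8%) = 5.7220%.
WACC = 0.7023 × 9.1984% + 0.0279 × 4.6328% + 0.1204 × 4.7740% + 0.1493 × 5.7220% = 8.0189%.

8.02%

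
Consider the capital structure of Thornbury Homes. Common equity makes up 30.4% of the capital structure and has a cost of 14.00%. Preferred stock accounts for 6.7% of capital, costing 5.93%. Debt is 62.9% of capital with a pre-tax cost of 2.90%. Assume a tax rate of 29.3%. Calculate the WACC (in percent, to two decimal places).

5.94%

After-tax cost of debt = 2.9% × (1 − 29.3%) = 2.0503%.
WACC = 0.304 × 14.0000% + 0.067 × 5.9300% + 0.629 × 2.0503% = 5.9429%.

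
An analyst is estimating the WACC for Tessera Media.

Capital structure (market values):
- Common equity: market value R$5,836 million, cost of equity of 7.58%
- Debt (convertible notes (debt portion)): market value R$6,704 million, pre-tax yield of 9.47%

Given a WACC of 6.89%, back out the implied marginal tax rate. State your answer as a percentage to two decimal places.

Total capital V = 5836 + 6704 = 12540.
Equity weight = 5836/12540 = 0.4654.
Convertible notes (debt portion) weight = 6704/12540 = 0.5346.
Equity contribution = 0.4654 × 7.58% = 3.5277%.
Debt contribution must be 6.89% − 3.5277% = 3.3623%.
0.5346 × 9.47% × (1 − T) = 3.3623%  ⇒  (1 − T) = 0.6641.
T = 33.5867%.

33.59%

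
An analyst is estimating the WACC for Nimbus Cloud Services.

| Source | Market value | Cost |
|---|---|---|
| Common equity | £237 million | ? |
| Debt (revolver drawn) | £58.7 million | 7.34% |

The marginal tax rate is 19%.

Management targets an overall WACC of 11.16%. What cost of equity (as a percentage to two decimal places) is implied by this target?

12.45%

Total capital V = 237 + 58.7 = 295.7.
Equity weight = 237/295.7 = 0.8015.
Revolver drawn weight = 58.7/295.7 = 0.1985.
Debt contribution = 0.1985 × 7.34% × (1 − 19%) = 1.1802%.
Required equity contribution = 11.16% − 1.1802% = 9.9798%.
Re = 9.9798% / 0.8015 = 12.4515%.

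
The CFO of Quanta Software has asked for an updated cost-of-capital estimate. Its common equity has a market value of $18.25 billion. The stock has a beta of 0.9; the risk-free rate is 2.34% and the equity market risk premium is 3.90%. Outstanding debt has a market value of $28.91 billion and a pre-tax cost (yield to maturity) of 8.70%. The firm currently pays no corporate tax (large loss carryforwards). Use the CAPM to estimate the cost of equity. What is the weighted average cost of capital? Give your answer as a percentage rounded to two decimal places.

Cost of equity via CAPM: Re = 2.34% + 0.9 × 3.9% = 5.8500%.
Total capital V = 18.25 + 28.91 = 47.16.
Equity: weight = 18.25/47.16 = 0.3870; cost = 5.85%.
Debt: weight = 28.91/47.16 = 0.6130; after-tax cost = 8.7% × (1 − 0%) = 8.7000%.
WACC = 0.3870 × 5.8500% + 0.6130 × 8.7000% = 7.5971%.

7.60%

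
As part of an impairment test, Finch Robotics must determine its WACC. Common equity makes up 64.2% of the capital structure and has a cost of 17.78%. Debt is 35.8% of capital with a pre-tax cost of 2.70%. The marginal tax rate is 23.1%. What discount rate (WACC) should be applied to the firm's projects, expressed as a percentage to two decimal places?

After-tax cost of debt = 2.7% × (1 − 23.1%) = 2.0763%.
WACC = 0.642 × 17.7800% + 0.358 × 2.0763% = 12.1581%.

12.16%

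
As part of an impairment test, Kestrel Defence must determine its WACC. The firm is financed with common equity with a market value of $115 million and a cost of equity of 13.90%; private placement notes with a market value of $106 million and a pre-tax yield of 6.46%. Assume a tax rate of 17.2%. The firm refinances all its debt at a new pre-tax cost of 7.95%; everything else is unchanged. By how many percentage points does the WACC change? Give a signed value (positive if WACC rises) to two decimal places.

+0.59 pp

Current WACC:
Total capital V = 115 + 106 = 221.
Equity: weight = 115/221 = 0.5204; cost = 13.9%.
Private placement notes: weight = 106/221 = 0.4796; after-tax cost = 6.46% × (1 − 17.2%) = 5.3489%.
WACC = 0.5204 × 13.9000% + 0.4796 × 5.3489% = 9.7986%.
After the change:
Total capital V = 115 + 106 = 221.
Equity: weight = 115/221 = 0.5204; cost = 13.9%.
Private placement notes: weight = 106/221 = 0.4796; after-tax cost = 7.95% × (1 − 17.2%) = 6.5826%.
WACC = 0.5204 × 13.9000% + 0.4796 × 6.5826% = 10.3903%.
Change in WACC = 10.3903% − 9.7986% = 0.5917 pp.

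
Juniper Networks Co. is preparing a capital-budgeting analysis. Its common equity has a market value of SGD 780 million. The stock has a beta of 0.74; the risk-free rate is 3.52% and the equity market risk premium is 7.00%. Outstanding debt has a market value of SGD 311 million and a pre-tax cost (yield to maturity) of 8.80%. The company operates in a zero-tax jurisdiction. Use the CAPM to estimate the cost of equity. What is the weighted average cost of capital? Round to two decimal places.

Cost of equity via CAPM: Re = 3.52% + 0.74 × 7.0% = 8.7000%.
Total capital V = 780 + 311 = 1091.
Equity: weight = 780/1091 = 0.7149; cost = 8.7%.
Debt: weight = 311/1091 = 0.2851; after-tax cost = 8.8% × (1 − 0%) = 8.8000%.
WACC = 0.7149 × 8.7000% + 0.2851 × 8.8000% = 8.7285%.

8.73%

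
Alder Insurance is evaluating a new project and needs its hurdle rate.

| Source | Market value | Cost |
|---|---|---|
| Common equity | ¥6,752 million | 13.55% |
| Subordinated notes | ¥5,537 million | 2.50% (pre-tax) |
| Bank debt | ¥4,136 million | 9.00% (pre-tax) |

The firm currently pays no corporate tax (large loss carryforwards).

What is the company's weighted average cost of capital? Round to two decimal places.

Total capital V = 6752 + 5537 + 4136 = 16425.
Equity: weight = 6752/16425 = 0.4111; cost = 13.55%.
Subordinated notes: weight = 5537/16425 = 0.3371; after-tax cost = 2.5% × (1 − 0%) = 2.5000%.
Bank debt: weight = 4136/16425 = 0.2518; after-tax cost = 9% × (1 − 0%) = 9.0000%.
WACC = 0.4111 × 13.5500% + 0.3371 × 2.5000% + 0.2518 × 9.0000% = 8.6792%.

8.68%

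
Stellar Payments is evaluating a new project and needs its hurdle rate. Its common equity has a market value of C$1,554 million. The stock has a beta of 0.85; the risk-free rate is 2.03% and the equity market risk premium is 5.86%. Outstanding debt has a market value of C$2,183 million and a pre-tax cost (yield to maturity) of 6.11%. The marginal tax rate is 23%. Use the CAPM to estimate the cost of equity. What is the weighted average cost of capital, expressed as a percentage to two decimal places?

Cost of equity via CAPM: Re = 2.03% + 0.85 × 5.86% = 7.0110%.
Total capital V = 1554 + 2183 = 3737.
Equity: weight = 1554/3737 = 0.4158; cost = 7.011%.
Debt: weight = 2183/3737 = 0.5842; after-tax cost = 6.11% × (1 − 23%) = 4.7047%.
WACC = 0.4158 × 7.0110% + 0.5842 × 4.7047% = 5.6638%.

5.66%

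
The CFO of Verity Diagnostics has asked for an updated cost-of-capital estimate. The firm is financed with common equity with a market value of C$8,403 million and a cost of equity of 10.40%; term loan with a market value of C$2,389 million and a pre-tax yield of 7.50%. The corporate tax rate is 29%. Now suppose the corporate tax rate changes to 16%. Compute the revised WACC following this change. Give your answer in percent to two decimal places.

After the change:
Total capital V = 8403 + 2389 = 10792.
Equity: weight = 8403/10792 = 0.7786; cost = 10.4%.
Term loan: weight = 2389/10792 = 0.2214; after-tax cost = 7.5% × (1 − 16%) = 6.3000%.
WACC = 0.7786 × 10.4000% + 0.2214 × 6.3000% = 9.4924%.

9.49%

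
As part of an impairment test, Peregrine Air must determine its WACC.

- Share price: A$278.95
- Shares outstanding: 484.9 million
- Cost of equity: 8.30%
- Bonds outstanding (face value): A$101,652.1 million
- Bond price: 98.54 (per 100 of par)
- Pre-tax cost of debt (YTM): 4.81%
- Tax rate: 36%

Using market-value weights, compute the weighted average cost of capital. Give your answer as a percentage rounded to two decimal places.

Market value of equity E = 278.95 × 484.9m = 135262.855m. Market value of debt D = 101652.1m × 98.54/100 = 100167.97934m.
Total capital V = 135262.855 + 100167.97934 = 235430.83434.
Equity: weight = 135262.855/235430.83434 = 0.5745; cost = 8.3%.
Bonds outstanding: weight = 100167.97934/235430.83434 = 0.4255; after-tax cost = 4.81% × (1 − 36%) = 3.0784%.
WACC = 0.5745 × 8.3000% + 0.4255 × 3.0784% = 6.0784%.

6.08%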